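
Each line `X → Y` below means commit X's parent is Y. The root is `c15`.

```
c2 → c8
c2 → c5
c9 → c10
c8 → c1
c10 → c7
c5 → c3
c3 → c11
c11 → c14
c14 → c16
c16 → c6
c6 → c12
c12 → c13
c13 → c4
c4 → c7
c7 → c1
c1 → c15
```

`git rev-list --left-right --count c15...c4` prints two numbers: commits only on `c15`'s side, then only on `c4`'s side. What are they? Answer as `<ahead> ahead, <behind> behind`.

Reachable from c15: {c15}.
Reachable from c4: {c1, c15, c4, c7}.
Only in c15's history (ahead): {} — 0.
Only in c4's history (behind): {c1, c4, c7} — 3.

0 ahead, 3 behind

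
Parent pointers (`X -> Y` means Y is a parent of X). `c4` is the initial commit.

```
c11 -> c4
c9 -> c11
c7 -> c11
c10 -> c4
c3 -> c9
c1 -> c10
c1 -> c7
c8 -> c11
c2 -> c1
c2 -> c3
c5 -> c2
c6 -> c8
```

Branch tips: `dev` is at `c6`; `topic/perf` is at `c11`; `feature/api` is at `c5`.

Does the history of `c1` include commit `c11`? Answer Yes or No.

Yes

Ancestors of c1 (commits reachable by following parents): {c1, c10, c11, c4, c7}.
c11 is in that set, so it is an ancestor of c1.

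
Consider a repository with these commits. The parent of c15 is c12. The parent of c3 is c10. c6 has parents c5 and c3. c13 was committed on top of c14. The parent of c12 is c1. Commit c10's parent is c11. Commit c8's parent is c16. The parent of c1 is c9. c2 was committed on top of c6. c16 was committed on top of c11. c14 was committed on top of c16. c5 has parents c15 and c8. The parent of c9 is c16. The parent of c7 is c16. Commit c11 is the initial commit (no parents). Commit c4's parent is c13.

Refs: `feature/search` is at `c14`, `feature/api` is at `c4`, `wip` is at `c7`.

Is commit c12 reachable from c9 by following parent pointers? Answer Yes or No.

No

Ancestors of c9: {c11, c16, c9}.
c12 is not in that set, so it is not an ancestor of c9.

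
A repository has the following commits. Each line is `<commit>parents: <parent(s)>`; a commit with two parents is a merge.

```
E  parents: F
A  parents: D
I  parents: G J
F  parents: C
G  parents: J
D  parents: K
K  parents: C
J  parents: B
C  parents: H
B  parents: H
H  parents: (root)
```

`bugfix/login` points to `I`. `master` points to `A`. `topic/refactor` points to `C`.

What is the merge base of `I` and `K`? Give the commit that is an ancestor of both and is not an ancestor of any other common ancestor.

H

Ancestors of I: {B, G, H, I, J}.
Ancestors of K: {C, H, K}.
Common ancestors: {H}.
The only common ancestor is H, so it is the merge base.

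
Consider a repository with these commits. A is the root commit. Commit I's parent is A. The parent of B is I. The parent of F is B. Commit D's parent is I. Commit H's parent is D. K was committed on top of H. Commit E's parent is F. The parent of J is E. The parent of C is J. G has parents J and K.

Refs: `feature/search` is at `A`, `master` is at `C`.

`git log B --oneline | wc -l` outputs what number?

3

Walking parent pointers from B: reachable set = {A, B, I}.
That is 3 commits.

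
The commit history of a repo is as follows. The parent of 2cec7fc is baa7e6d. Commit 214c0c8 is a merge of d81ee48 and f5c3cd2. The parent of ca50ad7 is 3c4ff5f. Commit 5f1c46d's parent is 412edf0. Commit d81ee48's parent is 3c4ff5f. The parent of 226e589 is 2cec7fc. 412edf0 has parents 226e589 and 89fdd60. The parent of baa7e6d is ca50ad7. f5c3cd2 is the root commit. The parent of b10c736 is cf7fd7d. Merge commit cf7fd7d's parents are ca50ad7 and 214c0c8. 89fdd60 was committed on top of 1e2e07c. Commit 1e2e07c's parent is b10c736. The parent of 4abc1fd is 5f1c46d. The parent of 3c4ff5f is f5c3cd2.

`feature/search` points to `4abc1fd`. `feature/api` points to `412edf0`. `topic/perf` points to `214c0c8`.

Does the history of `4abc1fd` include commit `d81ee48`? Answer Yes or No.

Yes

Ancestors of 4abc1fd (commits reachable by following parents): {1e2e07c, 214c0c8, 226e589, 2cec7fc, 3c4ff5f, 412edf0, 4abc1fd, 5f1c46d, 89fdd60, b10c736, baa7e6d, ca50ad7, cf7fd7d, d81ee48, f5c3cd2}.
d81ee48 is in that set, so it is an ancestor of 4abc1fd.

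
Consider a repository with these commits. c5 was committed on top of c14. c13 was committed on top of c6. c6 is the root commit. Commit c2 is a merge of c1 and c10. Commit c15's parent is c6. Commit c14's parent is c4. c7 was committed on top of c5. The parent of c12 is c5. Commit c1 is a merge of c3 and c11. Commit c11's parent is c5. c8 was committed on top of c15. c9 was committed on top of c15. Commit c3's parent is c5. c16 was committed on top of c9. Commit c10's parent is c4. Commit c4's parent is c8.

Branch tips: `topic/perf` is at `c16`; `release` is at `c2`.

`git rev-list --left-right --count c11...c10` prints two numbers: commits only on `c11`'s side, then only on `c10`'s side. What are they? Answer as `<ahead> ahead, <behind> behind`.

Reachable from c11: {c11, c14, c15, c4, c5, c6, c8}.
Reachable from c10: {c10, c15, c4, c6, c8}.
Only in c11's history (ahead): {c11, c14, c5} — 3.
Only in c10's history (behind): {c10} — 1.

3 ahead, 1 behind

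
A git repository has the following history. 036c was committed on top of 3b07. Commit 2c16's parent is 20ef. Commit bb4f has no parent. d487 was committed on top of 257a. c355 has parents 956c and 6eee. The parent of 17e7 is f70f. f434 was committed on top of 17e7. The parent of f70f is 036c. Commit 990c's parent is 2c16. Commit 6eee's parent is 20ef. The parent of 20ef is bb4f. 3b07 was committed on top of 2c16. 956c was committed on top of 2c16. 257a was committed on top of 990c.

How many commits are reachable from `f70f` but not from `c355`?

3

Reachable from f70f: {036c, 20ef, 2c16, 3b07, bb4f, f70f}.
Reachable from c355: {20ef, 2c16, 6eee, 956c, bb4f, c355}.
In f70f's history but not c355's: {036c, 3b07, f70f} — 3 commits.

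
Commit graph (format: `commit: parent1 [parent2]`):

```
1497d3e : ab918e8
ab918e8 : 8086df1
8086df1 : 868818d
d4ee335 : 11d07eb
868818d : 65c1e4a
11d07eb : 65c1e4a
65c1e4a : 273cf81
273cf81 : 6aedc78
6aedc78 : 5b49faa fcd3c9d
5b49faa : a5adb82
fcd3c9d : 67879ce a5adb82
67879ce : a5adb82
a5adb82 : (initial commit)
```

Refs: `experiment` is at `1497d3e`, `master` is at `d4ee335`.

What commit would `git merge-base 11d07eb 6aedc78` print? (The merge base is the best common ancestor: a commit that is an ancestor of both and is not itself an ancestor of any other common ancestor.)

6aedc78

Ancestors of 11d07eb: {11d07eb, 273cf81, 5b49faa, 65c1e4a, 67879ce, 6aedc78, a5adb82, fcd3c9d}.
Ancestors of 6aedc78: {5b49faa, 67879ce, 6aedc78, a5adb82, fcd3c9d}.
Common ancestors: {5b49faa, 67879ce, 6aedc78, a5adb82, fcd3c9d}.
Among these, 6aedc78 is not an ancestor of any other common ancestor — it is the merge base.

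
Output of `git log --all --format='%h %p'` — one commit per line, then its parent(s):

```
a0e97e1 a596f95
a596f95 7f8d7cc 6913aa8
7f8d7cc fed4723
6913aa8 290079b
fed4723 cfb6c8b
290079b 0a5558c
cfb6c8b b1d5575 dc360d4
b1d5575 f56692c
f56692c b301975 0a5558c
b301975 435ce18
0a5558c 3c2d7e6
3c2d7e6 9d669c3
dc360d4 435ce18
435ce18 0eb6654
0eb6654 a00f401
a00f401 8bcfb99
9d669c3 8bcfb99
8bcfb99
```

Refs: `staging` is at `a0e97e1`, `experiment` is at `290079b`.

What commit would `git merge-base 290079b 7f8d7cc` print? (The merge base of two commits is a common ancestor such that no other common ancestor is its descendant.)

Ancestors of 290079b: {0a5558c, 290079b, 3c2d7e6, 8bcfb99, 9d669c3}.
Ancestors of 7f8d7cc: {0a5558c, 0eb6654, 3c2d7e6, 435ce18, 7f8d7cc, 8bcfb99, 9d669c3, a00f401, b1d5575, b301975, cfb6c8b, dc360d4, f56692c, fed4723}.
Common ancestors: {0a5558c, 3c2d7e6, 8bcfb99, 9d669c3}.
Among these, 0a5558c is not an ancestor of any other common ancestor — it is the merge base.

0a5558c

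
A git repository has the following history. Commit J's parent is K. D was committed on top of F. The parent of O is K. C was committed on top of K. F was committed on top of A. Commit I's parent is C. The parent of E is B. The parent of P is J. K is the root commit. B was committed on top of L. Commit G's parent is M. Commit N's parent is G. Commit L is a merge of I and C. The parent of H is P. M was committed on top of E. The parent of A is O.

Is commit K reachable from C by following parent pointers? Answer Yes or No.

Ancestors of C (commits reachable by following parents): {C, K}.
K is in that set, so it is an ancestor of C.

Yes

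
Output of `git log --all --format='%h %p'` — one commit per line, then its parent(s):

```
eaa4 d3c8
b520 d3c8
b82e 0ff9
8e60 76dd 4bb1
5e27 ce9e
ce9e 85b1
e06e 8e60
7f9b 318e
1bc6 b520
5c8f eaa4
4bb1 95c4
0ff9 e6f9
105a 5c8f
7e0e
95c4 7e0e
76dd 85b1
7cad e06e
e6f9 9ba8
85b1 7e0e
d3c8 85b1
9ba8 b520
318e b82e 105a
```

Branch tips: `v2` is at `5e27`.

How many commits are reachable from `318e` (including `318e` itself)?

12

Walking parent pointers from 318e: reachable set = {0ff9, 105a, 318e, 5c8f, 7e0e, 85b1, 9ba8, b520, b82e, d3c8, e6f9, eaa4}.
That is 12 commits.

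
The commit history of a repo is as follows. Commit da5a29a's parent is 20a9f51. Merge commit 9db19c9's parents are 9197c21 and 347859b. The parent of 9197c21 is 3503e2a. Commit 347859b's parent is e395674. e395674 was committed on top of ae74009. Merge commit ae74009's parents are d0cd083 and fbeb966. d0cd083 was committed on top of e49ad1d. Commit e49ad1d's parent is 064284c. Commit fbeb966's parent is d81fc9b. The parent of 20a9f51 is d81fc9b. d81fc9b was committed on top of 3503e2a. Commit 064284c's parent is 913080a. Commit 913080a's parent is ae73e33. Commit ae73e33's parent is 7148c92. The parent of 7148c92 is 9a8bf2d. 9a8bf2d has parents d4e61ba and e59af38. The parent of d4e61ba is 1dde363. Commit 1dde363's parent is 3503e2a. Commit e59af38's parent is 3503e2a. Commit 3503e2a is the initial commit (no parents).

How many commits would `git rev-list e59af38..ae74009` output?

Reachable from ae74009: {064284c, 1dde363, 3503e2a, 7148c92, 913080a, 9a8bf2d, ae73e33, ae74009, d0cd083, d4e61ba, d81fc9b, e49ad1d, e59af38, fbeb966}.
Reachable from e59af38: {3503e2a, e59af38}.
In ae74009's history but not e59af38's: {064284c, 1dde363, 7148c92, 913080a, 9a8bf2d, ae73e33, ae74009, d0cd083, d4e61ba, d81fc9b, e49ad1d, fbeb966} — 12 commits.

12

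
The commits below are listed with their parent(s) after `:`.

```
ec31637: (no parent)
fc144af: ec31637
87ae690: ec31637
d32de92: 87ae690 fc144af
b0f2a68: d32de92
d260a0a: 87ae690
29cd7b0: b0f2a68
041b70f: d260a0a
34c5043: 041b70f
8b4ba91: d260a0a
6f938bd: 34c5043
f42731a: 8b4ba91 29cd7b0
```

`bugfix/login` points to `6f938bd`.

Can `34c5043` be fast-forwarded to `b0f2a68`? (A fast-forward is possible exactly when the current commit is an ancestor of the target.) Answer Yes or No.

A fast-forward from 34c5043 to b0f2a68 is possible iff 34c5043 is an ancestor of b0f2a68.
Ancestors of b0f2a68: {87ae690, b0f2a68, d32de92, ec31637, fc144af}.
34c5043 is not among them, so fast-forward is not possible.

No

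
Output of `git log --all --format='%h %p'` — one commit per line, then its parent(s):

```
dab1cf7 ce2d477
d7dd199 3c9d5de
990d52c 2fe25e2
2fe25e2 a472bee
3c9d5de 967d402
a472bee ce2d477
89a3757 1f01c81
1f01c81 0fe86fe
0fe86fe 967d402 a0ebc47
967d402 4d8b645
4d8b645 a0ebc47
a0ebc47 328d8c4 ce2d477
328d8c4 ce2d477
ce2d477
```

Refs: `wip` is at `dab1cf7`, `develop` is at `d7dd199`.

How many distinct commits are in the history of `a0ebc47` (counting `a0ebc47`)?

Walking parent pointers from a0ebc47: reachable set = {328d8c4, a0ebc47, ce2d477}.
That is 3 commits.

3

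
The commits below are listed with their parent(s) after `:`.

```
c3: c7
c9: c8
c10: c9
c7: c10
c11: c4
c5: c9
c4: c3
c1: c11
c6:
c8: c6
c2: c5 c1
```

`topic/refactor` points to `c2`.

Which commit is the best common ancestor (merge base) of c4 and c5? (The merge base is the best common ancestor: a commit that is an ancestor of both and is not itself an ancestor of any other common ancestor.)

Ancestors of c4: {c10, c3, c4, c6, c7, c8, c9}.
Ancestors of c5: {c5, c6, c8, c9}.
Common ancestors: {c6, c8, c9}.
Among these, c9 is not an ancestor of any other common ancestor — it is the merge base.

c9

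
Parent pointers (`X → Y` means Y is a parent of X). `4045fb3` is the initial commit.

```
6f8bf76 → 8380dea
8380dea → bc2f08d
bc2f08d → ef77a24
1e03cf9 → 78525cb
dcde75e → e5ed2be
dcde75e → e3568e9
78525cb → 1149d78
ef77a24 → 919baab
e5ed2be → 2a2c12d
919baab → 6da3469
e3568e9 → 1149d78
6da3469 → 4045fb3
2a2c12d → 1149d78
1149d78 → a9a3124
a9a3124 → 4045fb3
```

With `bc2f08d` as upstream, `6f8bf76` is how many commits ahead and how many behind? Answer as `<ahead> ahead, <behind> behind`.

Reachable from 6f8bf76: {4045fb3, 6da3469, 6f8bf76, 8380dea, 919baab, bc2f08d, ef77a24}.
Reachable from bc2f08d: {4045fb3, 6da3469, 919baab, bc2f08d, ef77a24}.
Only in 6f8bf76's history (ahead): {6f8bf76, 8380dea} — 2.
Only in bc2f08d's history (behind): {} — 0.

2 ahead, 0 behind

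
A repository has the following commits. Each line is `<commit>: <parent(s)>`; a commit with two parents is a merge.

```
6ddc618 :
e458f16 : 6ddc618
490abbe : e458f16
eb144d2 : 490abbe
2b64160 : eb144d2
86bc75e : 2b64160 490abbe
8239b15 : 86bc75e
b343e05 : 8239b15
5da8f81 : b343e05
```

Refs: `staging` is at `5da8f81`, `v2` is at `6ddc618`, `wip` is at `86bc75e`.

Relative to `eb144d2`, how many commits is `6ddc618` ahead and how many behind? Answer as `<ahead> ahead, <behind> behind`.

Reachable from 6ddc618: {6ddc618}.
Reachable from eb144d2: {490abbe, 6ddc618, e458f16, eb144d2}.
Only in 6ddc618's history (ahead): {} — 0.
Only in eb144d2's history (behind): {490abbe, e458f16, eb144d2} — 3.

0 ahead, 3 behind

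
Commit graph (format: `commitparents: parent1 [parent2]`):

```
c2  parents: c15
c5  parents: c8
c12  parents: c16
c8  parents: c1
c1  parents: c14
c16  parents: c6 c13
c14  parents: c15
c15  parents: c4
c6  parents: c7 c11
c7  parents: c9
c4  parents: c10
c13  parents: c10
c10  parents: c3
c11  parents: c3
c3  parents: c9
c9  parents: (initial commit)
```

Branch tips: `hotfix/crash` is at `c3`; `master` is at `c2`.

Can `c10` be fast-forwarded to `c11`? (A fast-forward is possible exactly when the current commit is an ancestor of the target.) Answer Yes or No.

A fast-forward from c10 to c11 is possible iff c10 is an ancestor of c11.
Ancestors of c11: {c11, c3, c9}.
c10 is not among them, so fast-forward is not possible.

No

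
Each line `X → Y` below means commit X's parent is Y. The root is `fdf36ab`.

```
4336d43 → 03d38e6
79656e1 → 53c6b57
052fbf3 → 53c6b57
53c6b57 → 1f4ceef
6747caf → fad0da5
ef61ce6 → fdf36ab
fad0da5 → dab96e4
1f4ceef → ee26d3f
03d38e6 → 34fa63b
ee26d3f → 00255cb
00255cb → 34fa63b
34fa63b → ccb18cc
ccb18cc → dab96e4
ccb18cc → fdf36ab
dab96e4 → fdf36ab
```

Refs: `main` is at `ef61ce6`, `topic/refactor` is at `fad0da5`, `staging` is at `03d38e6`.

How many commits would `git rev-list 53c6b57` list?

8

Walking parent pointers from 53c6b57: reachable set = {00255cb, 1f4ceef, 34fa63b, 53c6b57, ccb18cc, dab96e4, ee26d3f, fdf36ab}.
That is 8 commits.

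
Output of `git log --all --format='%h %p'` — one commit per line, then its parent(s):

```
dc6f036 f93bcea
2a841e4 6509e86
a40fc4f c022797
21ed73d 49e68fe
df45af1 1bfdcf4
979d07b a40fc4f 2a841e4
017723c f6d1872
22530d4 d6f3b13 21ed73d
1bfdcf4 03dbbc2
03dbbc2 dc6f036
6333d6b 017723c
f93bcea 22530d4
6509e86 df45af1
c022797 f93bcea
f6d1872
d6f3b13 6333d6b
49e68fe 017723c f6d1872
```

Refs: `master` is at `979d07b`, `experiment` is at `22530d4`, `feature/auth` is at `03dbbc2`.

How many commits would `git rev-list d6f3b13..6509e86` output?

9

Reachable from 6509e86: {017723c, 03dbbc2, 1bfdcf4, 21ed73d, 22530d4, 49e68fe, 6333d6b, 6509e86, d6f3b13, dc6f036, df45af1, f6d1872, f93bcea}.
Reachable from d6f3b13: {017723c, 6333d6b, d6f3b13, f6d1872}.
In 6509e86's history but not d6f3b13's: {03dbbc2, 1bfdcf4, 21ed73d, 22530d4, 49e68fe, 6509e86, dc6f036, df45af1, f93bcea} — 9 commits.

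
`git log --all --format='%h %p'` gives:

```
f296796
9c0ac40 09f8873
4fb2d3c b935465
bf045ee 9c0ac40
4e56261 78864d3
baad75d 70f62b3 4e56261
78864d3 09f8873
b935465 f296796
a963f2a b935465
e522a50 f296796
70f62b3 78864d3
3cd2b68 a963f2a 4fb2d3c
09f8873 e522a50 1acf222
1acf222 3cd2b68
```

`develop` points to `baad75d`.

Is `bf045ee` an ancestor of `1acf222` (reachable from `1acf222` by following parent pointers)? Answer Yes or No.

Ancestors of 1acf222: {1acf222, 3cd2b68, 4fb2d3c, a963f2a, b935465, f296796}.
bf045ee is not in that set, so it is not an ancestor of 1acf222.

No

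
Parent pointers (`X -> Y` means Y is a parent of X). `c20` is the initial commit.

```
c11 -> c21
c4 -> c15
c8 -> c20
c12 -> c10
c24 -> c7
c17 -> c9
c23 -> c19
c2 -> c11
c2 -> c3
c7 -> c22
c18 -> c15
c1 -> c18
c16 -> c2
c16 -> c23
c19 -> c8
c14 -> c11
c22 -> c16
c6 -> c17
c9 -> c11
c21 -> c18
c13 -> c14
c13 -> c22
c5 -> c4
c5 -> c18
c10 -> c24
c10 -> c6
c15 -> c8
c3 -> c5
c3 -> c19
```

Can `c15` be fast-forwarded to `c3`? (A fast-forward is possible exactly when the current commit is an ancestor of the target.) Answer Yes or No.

A fast-forward from c15 to c3 is possible iff c15 is an ancestor of c3.
Ancestors of c3: {c15, c18, c19, c20, c3, c4, c5, c8}.
c15 is among them, so fast-forward is possible.

Yes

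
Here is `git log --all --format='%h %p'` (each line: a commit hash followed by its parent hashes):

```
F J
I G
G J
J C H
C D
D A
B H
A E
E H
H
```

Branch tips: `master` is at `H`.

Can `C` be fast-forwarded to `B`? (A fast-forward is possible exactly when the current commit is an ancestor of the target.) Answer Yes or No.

No

A fast-forward from C to B is possible iff C is an ancestor of B.
Ancestors of B: {B, H}.
C is not among them, so fast-forward is not possible.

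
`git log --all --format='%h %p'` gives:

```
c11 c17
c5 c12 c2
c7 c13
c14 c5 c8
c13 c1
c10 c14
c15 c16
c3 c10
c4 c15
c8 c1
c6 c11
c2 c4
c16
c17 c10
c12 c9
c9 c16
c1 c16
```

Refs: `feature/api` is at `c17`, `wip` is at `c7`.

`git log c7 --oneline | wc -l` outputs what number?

4

Walking parent pointers from c7: reachable set = {c1, c13, c16, c7}.
That is 4 commits.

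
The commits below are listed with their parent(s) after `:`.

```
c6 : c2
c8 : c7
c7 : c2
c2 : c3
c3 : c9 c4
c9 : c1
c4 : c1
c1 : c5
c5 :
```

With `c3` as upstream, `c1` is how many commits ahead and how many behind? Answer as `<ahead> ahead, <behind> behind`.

0 ahead, 3 behind

Reachable from c1: {c1, c5}.
Reachable from c3: {c1, c3, c4, c5, c9}.
Only in c1's history (ahead): {} — 0.
Only in c3's history (behind): {c3, c4, c9} — 3.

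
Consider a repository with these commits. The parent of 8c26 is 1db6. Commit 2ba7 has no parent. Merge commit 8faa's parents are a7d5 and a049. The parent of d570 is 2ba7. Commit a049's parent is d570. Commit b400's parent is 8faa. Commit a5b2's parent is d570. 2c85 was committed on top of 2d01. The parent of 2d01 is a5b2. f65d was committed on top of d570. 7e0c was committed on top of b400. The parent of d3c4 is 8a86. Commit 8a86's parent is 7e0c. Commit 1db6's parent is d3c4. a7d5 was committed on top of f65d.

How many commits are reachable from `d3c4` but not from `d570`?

Reachable from d3c4: {2ba7, 7e0c, 8a86, 8faa, a049, a7d5, b400, d3c4, d570, f65d}.
Reachable from d570: {2ba7, d570}.
In d3c4's history but not d570's: {7e0c, 8a86, 8faa, a049, a7d5, b400, d3c4, f65d} — 8 commits.

8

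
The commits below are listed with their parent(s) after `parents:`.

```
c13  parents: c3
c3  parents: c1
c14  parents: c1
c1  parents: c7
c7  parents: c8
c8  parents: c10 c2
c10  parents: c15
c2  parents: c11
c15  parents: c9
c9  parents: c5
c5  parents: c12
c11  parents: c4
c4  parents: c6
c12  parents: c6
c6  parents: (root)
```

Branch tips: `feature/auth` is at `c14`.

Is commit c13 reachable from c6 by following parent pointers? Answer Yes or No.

No

Ancestors of c6: {c6}.
c13 is not in that set, so it is not an ancestor of c6.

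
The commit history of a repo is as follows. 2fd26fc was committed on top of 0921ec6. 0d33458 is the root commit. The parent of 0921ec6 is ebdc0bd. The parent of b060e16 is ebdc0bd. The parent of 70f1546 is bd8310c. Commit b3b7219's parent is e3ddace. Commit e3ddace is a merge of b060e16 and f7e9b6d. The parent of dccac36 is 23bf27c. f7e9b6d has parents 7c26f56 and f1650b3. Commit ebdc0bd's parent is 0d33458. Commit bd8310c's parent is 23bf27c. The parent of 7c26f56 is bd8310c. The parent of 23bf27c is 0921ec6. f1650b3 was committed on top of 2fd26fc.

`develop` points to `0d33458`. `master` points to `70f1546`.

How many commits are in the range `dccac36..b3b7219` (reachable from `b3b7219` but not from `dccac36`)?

Reachable from b3b7219: {0921ec6, 0d33458, 23bf27c, 2fd26fc, 7c26f56, b060e16, b3b7219, bd8310c, e3ddace, ebdc0bd, f1650b3, f7e9b6d}.
Reachable from dccac36: {0921ec6, 0d33458, 23bf27c, dccac36, ebdc0bd}.
In b3b7219's history but not dccac36's: {2fd26fc, 7c26f56, b060e16, b3b7219, bd8310c, e3ddace, f1650b3, f7e9b6d} — 8 commits.

8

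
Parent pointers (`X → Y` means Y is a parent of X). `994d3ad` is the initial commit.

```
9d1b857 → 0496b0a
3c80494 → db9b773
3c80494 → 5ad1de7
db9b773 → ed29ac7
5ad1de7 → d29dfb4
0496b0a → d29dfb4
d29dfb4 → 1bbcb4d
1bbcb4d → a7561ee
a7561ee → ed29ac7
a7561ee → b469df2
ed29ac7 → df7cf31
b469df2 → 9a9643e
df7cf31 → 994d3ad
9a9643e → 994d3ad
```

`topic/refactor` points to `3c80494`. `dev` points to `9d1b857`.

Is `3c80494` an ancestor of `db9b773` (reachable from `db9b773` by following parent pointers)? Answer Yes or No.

Ancestors of db9b773: {994d3ad, db9b773, df7cf31, ed29ac7}.
3c80494 is not in that set, so it is not an ancestor of db9b773.

No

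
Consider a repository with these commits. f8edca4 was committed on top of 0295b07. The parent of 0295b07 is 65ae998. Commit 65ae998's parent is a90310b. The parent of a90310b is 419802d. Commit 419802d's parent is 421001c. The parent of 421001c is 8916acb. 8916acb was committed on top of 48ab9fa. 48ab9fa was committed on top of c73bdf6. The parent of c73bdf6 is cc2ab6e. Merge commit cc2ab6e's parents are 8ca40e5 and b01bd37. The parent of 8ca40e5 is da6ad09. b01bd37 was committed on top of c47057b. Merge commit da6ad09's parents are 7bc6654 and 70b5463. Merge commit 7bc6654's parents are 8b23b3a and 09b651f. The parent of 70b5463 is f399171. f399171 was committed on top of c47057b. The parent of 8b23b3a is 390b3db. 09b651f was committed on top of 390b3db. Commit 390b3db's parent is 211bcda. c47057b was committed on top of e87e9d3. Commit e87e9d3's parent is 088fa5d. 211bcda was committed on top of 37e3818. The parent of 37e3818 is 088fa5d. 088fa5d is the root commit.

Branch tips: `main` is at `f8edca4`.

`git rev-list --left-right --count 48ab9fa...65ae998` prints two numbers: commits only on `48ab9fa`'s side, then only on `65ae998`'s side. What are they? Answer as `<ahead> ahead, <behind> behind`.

0 ahead, 5 behind

Reachable from 48ab9fa: {088fa5d, 09b651f, 211bcda, 37e3818, 390b3db, 48ab9fa, 70b5463, 7bc6654, 8b23b3a, 8ca40e5, b01bd37, c47057b, c73bdf6, cc2ab6e, da6ad09, e87e9d3, f399171}.
Reachable from 65ae998: {088fa5d, 09b651f, 211bcda, 37e3818, 390b3db, 419802d, 421001c, 48ab9fa, 65ae998, 70b5463, 7bc6654, 8916acb, 8b23b3a, 8ca40e5, a90310b, b01bd37, c47057b, c73bdf6, cc2ab6e, da6ad09, e87e9d3, f399171}.
Only in 48ab9fa's history (ahead): {} — 0.
Only in 65ae998's history (behind): {419802d, 421001c, 65ae998, 8916acb, a90310b} — 5.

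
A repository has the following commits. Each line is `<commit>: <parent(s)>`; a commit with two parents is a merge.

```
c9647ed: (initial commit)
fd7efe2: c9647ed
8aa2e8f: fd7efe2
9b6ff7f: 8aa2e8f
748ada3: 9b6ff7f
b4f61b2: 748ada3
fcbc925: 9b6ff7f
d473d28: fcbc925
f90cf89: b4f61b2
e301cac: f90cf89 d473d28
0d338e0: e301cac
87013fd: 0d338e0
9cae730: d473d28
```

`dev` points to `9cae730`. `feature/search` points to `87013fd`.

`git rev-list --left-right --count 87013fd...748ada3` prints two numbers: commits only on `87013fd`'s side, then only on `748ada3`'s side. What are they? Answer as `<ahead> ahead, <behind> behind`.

Reachable from 87013fd: {0d338e0, 748ada3, 87013fd, 8aa2e8f, 9b6ff7f, b4f61b2, c9647ed, d473d28, e301cac, f90cf89, fcbc925, fd7efe2}.
Reachable from 748ada3: {748ada3, 8aa2e8f, 9b6ff7f, c9647ed, fd7efe2}.
Only in 87013fd's history (ahead): {0d338e0, 87013fd, b4f61b2, d473d28, e301cac, f90cf89, fcbc925} — 7.
Only in 748ada3's history (behind): {} — 0.

7 ahead, 0 behind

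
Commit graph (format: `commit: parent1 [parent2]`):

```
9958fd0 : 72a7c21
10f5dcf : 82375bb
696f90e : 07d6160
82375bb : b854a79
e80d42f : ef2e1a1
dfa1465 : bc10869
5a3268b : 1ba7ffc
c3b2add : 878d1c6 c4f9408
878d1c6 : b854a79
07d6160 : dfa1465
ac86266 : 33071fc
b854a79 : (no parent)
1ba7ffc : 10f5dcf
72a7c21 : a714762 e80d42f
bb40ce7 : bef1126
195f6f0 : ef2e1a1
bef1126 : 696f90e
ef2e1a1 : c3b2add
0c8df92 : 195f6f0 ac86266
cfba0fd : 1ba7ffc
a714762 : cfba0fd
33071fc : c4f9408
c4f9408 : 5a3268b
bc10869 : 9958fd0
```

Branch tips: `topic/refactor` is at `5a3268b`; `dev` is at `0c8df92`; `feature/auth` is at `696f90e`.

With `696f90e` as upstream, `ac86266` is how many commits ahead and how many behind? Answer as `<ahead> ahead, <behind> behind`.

2 ahead, 12 behind

Reachable from ac86266: {10f5dcf, 1ba7ffc, 33071fc, 5a3268b, 82375bb, ac86266, b854a79, c4f9408}.
Reachable from 696f90e: {07d6160, 10f5dcf, 1ba7ffc, 5a3268b, 696f90e, 72a7c21, 82375bb, 878d1c6, 9958fd0, a714762, b854a79, bc10869, c3b2add, c4f9408, cfba0fd, dfa1465, e80d42f, ef2e1a1}.
Only in ac86266's history (ahead): {33071fc, ac86266} — 2.
Only in 696f90e's history (behind): {07d6160, 696f90e, 72a7c21, 878d1c6, 9958fd0, a714762, bc10869, c3b2add, cfba0fd, dfa1465, e80d42f, ef2e1a1} — 12.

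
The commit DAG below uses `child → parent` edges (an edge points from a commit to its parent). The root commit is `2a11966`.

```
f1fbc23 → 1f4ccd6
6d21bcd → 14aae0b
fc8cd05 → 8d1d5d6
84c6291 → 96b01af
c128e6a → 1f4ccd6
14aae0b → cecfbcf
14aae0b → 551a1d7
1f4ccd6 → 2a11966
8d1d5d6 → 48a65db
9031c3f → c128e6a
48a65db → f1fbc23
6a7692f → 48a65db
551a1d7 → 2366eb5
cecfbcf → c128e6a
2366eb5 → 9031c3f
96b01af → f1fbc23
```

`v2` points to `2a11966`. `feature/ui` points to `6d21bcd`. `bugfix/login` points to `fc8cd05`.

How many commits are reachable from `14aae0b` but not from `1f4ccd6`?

6

Reachable from 14aae0b: {14aae0b, 1f4ccd6, 2366eb5, 2a11966, 551a1d7, 9031c3f, c128e6a, cecfbcf}.
Reachable from 1f4ccd6: {1f4ccd6, 2a11966}.
In 14aae0b's history but not 1f4ccd6's: {14aae0b, 2366eb5, 551a1d7, 9031c3f, c128e6a, cecfbcf} — 6 commits.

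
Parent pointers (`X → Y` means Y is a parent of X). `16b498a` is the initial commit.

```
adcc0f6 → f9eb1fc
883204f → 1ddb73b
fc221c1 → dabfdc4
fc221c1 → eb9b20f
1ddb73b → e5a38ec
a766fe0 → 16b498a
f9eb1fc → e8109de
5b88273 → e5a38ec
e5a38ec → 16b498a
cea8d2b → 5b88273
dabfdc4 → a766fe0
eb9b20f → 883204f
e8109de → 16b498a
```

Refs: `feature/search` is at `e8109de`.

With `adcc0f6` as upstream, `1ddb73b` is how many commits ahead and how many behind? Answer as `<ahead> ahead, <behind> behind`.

Reachable from 1ddb73b: {16b498a, 1ddb73b, e5a38ec}.
Reachable from adcc0f6: {16b498a, adcc0f6, e8109de, f9eb1fc}.
Only in 1ddb73b's history (ahead): {1ddb73b, e5a38ec} — 2.
Only in adcc0f6's history (behind): {adcc0f6, e8109de, f9eb1fc} — 3.

2 ahead, 3 behind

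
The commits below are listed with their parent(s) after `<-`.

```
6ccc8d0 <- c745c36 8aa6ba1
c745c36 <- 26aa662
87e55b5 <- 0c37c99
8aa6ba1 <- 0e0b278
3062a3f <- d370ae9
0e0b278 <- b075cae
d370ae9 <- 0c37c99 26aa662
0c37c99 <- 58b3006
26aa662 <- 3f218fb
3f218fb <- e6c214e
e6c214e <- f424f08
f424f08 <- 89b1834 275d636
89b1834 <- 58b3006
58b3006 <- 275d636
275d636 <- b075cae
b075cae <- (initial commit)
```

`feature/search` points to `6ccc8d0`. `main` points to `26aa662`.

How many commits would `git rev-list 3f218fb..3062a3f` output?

Reachable from 3062a3f: {0c37c99, 26aa662, 275d636, 3062a3f, 3f218fb, 58b3006, 89b1834, b075cae, d370ae9, e6c214e, f424f08}.
Reachable from 3f218fb: {275d636, 3f218fb, 58b3006, 89b1834, b075cae, e6c214e, f424f08}.
In 3062a3f's history but not 3f218fb's: {0c37c99, 26aa662, 3062a3f, d370ae9} — 4 commits.

4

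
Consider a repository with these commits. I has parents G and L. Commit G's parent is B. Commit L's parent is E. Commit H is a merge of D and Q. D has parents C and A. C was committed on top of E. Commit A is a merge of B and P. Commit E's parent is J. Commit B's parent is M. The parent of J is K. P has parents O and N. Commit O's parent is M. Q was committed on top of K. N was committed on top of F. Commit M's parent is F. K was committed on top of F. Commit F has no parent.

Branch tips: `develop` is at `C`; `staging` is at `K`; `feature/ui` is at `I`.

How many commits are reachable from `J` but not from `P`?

Reachable from J: {F, J, K}.
Reachable from P: {F, M, N, O, P}.
In J's history but not P's: {J, K} — 2 commits.

2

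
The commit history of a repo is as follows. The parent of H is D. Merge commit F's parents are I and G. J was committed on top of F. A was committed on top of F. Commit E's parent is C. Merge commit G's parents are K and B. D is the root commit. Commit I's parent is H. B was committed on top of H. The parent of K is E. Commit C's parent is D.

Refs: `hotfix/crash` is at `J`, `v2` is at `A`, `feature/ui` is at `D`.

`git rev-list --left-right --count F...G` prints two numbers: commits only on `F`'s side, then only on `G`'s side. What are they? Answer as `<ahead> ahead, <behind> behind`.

2 ahead, 0 behind

Reachable from F: {B, C, D, E, F, G, H, I, K}.
Reachable from G: {B, C, D, E, G, H, K}.
Only in F's history (ahead): {F, I} — 2.
Only in G's history (behind): {} — 0.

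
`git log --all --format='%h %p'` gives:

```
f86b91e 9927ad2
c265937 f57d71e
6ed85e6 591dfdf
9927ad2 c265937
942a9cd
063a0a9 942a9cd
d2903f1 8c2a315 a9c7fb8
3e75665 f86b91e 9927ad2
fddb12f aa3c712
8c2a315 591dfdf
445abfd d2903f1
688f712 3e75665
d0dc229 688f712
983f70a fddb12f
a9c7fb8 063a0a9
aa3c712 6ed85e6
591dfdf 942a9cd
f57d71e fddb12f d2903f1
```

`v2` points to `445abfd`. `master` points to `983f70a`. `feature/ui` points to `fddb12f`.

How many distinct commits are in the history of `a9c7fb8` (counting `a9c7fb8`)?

Walking parent pointers from a9c7fb8: reachable set = {063a0a9, 942a9cd, a9c7fb8}.
That is 3 commits.

3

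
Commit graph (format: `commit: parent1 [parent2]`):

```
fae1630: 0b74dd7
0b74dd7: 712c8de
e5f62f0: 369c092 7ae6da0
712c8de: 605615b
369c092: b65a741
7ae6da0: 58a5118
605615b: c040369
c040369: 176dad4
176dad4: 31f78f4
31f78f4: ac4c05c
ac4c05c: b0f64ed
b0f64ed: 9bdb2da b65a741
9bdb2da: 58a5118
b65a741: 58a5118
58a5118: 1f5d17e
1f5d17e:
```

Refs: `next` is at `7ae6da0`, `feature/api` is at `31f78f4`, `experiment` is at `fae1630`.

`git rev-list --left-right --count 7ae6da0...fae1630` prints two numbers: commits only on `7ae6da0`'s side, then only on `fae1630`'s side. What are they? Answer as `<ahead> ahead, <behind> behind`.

1 ahead, 11 behind

Reachable from 7ae6da0: {1f5d17e, 58a5118, 7ae6da0}.
Reachable from fae1630: {0b74dd7, 176dad4, 1f5d17e, 31f78f4, 58a5118, 605615b, 712c8de, 9bdb2da, ac4c05c, b0f64ed, b65a741, c040369, fae1630}.
Only in 7ae6da0's history (ahead): {7ae6da0} — 1.
Only in fae1630's history (behind): {0b74dd7, 176dad4, 31f78f4, 605615b, 712c8de, 9bdb2da, ac4c05c, b0f64ed, b65a741, c040369, fae1630} — 11.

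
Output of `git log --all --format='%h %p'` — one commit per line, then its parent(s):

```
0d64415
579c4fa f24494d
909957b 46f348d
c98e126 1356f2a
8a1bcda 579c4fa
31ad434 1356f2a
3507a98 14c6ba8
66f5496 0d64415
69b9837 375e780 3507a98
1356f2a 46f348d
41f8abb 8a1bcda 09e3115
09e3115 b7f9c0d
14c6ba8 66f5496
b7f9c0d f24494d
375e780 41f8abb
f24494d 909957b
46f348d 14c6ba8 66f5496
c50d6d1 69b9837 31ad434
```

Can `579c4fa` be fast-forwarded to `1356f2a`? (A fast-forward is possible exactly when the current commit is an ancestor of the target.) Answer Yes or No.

No

A fast-forward from 579c4fa to 1356f2a is possible iff 579c4fa is an ancestor of 1356f2a.
Ancestors of 1356f2a: {0d64415, 1356f2a, 14c6ba8, 46f348d, 66f5496}.
579c4fa is not among them, so fast-forward is not possible.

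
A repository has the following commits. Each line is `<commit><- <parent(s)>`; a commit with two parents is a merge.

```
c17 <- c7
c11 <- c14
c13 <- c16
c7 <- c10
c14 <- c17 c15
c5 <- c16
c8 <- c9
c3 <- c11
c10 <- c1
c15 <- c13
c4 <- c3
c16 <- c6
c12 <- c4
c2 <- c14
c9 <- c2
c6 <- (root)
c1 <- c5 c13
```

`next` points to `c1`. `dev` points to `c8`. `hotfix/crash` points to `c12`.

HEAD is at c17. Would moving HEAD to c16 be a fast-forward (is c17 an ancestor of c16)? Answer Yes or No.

No

A fast-forward from c17 to c16 is possible iff c17 is an ancestor of c16.
Ancestors of c16: {c16, c6}.
c17 is not among them, so fast-forward is not possible.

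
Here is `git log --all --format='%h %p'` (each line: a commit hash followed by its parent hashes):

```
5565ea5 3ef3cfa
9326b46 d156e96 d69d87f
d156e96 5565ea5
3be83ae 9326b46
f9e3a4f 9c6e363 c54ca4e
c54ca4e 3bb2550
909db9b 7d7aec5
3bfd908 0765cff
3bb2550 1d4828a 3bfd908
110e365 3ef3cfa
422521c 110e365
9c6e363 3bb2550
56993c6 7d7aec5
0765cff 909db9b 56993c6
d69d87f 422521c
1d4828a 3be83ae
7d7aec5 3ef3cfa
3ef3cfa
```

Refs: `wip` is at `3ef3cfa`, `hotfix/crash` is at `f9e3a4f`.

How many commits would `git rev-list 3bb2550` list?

15

Walking parent pointers from 3bb2550: reachable set = {0765cff, 110e365, 1d4828a, 3bb2550, 3be83ae, 3bfd908, 3ef3cfa, 422521c, 5565ea5, 56993c6, 7d7aec5, 909db9b, 9326b46, d156e96, d69d87f}.
That is 15 commits.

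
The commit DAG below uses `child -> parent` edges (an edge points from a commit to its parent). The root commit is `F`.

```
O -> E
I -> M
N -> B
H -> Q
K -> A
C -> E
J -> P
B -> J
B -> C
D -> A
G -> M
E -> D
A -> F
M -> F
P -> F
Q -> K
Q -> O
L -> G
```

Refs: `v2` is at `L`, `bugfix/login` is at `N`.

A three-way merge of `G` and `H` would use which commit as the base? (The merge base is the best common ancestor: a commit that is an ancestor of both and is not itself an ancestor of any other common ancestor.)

Ancestors of G: {F, G, M}.
Ancestors of H: {A, D, E, F, H, K, O, Q}.
Common ancestors: {F}.
The only common ancestor is F, so it is the merge base.

F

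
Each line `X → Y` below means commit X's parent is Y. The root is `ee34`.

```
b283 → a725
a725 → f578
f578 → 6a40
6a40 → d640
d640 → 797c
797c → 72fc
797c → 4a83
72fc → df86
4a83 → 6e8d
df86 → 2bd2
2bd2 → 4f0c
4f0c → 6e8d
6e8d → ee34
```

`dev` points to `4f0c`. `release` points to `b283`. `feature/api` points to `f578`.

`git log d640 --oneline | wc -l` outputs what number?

9

Walking parent pointers from d640: reachable set = {2bd2, 4a83, 4f0c, 6e8d, 72fc, 797c, d640, df86, ee34}.
That is 9 commits.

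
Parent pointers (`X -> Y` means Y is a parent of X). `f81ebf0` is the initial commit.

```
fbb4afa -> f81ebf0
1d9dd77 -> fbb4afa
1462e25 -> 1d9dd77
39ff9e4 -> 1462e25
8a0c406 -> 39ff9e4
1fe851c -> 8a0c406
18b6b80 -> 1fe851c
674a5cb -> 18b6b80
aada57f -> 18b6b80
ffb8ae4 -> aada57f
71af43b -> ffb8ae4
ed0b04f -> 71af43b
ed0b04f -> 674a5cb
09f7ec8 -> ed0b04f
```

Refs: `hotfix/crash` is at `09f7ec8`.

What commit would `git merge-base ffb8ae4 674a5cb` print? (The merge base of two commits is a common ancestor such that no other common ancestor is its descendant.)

Ancestors of ffb8ae4: {1462e25, 18b6b80, 1d9dd77, 1fe851c, 39ff9e4, 8a0c406, aada57f, f81ebf0, fbb4afa, ffb8ae4}.
Ancestors of 674a5cb: {1462e25, 18b6b80, 1d9dd77, 1fe851c, 39ff9e4, 674a5cb, 8a0c406, f81ebf0, fbb4afa}.
Common ancestors: {1462e25, 18b6b80, 1d9dd77, 1fe851c, 39ff9e4, 8a0c406, f81ebf0, fbb4afa}.
Among these, 18b6b80 is not an ancestor of any other common ancestor — it is the merge base.

18b6b80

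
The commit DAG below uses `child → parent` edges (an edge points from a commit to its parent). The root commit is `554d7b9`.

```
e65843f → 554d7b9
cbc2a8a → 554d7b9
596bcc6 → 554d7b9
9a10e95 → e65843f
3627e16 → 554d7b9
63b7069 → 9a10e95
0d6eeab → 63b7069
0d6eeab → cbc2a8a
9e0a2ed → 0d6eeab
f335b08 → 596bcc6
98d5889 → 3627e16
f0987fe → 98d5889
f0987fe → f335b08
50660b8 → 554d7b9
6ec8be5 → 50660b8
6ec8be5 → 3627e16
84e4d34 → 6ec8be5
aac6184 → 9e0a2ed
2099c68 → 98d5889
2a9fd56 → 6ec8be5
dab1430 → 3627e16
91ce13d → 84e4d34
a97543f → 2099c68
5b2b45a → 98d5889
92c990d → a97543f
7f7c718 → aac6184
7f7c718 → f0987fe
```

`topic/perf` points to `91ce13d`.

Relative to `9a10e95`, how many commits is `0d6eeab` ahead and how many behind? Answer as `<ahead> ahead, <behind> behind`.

3 ahead, 0 behind

Reachable from 0d6eeab: {0d6eeab, 554d7b9, 63b7069, 9a10e95, cbc2a8a, e65843f}.
Reachable from 9a10e95: {554d7b9, 9a10e95, e65843f}.
Only in 0d6eeab's history (ahead): {0d6eeab, 63b7069, cbc2a8a} — 3.
Only in 9a10e95's history (behind): {} — 0.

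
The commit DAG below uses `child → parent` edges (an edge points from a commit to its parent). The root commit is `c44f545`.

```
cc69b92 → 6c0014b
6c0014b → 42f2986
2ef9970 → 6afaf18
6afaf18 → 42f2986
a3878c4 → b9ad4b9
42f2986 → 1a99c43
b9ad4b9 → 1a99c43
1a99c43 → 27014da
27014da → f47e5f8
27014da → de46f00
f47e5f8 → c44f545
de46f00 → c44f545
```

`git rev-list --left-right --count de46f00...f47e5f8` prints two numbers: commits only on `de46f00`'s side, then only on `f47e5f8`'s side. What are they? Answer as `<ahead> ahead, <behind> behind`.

Reachable from de46f00: {c44f545, de46f00}.
Reachable from f47e5f8: {c44f545, f47e5f8}.
Only in de46f00's history (ahead): {de46f00} — 1.
Only in f47e5f8's history (behind): {f47e5f8} — 1.

1 ahead, 1 behind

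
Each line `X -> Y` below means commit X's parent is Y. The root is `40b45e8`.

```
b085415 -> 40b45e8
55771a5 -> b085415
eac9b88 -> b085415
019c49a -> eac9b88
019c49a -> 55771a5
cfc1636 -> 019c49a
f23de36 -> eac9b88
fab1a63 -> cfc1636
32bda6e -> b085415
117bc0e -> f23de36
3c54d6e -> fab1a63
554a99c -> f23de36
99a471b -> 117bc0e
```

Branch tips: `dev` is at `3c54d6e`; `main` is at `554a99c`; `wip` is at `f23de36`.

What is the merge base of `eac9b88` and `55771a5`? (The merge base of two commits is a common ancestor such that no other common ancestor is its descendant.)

Ancestors of eac9b88: {40b45e8, b085415, eac9b88}.
Ancestors of 55771a5: {40b45e8, 55771a5, b085415}.
Common ancestors: {40b45e8, b085415}.
Among these, b085415 is not an ancestor of any other common ancestor — it is the merge base.

b085415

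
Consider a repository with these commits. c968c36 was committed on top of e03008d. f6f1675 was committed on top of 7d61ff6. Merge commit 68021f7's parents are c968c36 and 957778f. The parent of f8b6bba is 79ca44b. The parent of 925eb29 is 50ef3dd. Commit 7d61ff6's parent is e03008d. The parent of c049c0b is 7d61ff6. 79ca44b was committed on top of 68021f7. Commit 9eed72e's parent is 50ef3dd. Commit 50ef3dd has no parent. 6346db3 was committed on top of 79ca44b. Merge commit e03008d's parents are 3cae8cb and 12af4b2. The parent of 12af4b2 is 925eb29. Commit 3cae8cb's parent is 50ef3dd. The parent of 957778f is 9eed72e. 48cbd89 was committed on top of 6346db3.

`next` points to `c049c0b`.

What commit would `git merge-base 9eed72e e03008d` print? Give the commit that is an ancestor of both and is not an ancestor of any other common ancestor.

Ancestors of 9eed72e: {50ef3dd, 9eed72e}.
Ancestors of e03008d: {12af4b2, 3cae8cb, 50ef3dd, 925eb29, e03008d}.
Common ancestors: {50ef3dd}.
The only common ancestor is 50ef3dd, so it is the merge base.

50ef3dd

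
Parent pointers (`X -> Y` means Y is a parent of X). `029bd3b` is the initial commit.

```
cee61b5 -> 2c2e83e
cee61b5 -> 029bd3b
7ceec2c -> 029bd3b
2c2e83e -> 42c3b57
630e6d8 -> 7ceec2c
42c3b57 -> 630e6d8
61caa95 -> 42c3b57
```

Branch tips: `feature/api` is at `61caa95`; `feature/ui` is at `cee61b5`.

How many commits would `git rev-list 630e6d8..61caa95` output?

2

Reachable from 61caa95: {029bd3b, 42c3b57, 61caa95, 630e6d8, 7ceec2c}.
Reachable from 630e6d8: {029bd3b, 630e6d8, 7ceec2c}.
In 61caa95's history but not 630e6d8's: {42c3b57, 61caa95} — 2 commits.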